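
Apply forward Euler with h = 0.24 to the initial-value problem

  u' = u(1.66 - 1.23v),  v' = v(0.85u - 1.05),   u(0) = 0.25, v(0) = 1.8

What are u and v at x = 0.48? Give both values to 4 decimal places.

0.2111, 1.1394

Euler on (u,v): u_{n+1} = u_n + h·u', v_{n+1} = v_n + h·v'.
0.000000: (0.250000, 1.800000); f=(-0.138500, -1.507500) → (0.216760, 1.438200)
0.240000: (0.216760, 1.438200); f=(-0.023624, -1.245127) → (0.211090, 1.139369)
(u(0.48), v(0.48)) ≈ (0.2111, 1.1394)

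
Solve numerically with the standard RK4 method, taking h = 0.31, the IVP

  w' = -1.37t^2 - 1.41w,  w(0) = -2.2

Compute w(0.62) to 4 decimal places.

RK4: k1 = f(t_n, w_n); k2 = f(t_n + h/2, w_n + (h/2)·k1); k3 = f(t_n + h/2, w_n + (h/2)·k2); k4 = f(t_n + h, w_n + h·k3); w_{n+1} = w_n + (h/6)·(k1 + 2k2 + 2k3 + k4).
t=0.000000, w=-2.200000:
  k1 = f(0.000000, -2.200000) = 3.102000
  k2 = f(0.155000, -1.719190) = 2.391144
  k3 = f(0.155000, -1.829373) = 2.546501
  k4 = f(0.310000, -1.410585) = 1.857267
  w ← -2.200000 + (0.31/6)·(k1 + 2k2 + 2k3 + k4) = -1.433548
t=0.310000, w=-1.433548:
  k1 = f(0.310000, -1.433548) = 1.889646
  k2 = f(0.465000, -1.140653) = 1.312092
  k3 = f(0.465000, -1.230174) = 1.438317
  k4 = f(0.620000, -0.987670) = 0.865986
  w ← -1.433548 + (0.31/6)·(k1 + 2k2 + 2k3 + k4) = -1.006965
w(0.62) ≈ -1.0070

-1.0070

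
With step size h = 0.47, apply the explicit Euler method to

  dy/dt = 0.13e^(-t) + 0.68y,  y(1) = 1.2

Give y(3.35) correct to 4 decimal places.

Euler: y_{n+1} = y_n + h·f(t_n, y_n).
t=1.000000, y=1.200000: f=0.863824 → y ← 1.200000 + 0.47·0.863824 = 1.605997
t=1.470000, y=1.605997: f=1.121969 → y ← 1.605997 + 0.47·1.121969 = 2.133323
t=1.940000, y=2.133323: f=1.469341 → y ← 2.133323 + 0.47·1.469341 = 2.823913
t=2.410000, y=2.823913: f=1.931937 → y ← 2.823913 + 0.47·1.931937 = 3.731923
t=2.880000, y=3.731923: f=2.545005 → y ← 3.731923 + 0.47·2.545005 = 4.928076
y(3.35) ≈ 4.9281

4.9281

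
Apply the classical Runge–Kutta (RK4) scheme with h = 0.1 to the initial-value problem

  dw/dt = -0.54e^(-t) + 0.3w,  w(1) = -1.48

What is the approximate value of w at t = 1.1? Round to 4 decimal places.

-1.5443

RK4: k1 = f(t_n, w_n); k2 = f(t_n + h/2, w_n + (h/2)·k1); k3 = f(t_n + h/2, w_n + (h/2)·k2); k4 = f(t_n + h, w_n + h·k3); w_{n+1} = w_n + (h/6)·(k1 + 2k2 + 2k3 + k4).
t=1.000000, w=-1.480000:
  k1 = f(1.000000, -1.480000) = -0.642655
  k2 = f(1.050000, -1.512133) = -0.642606
  k3 = f(1.050000, -1.512130) = -0.642605
  k4 = f(1.100000, -1.544261) = -0.643029
  w ← -1.480000 + (0.1/6)·(k1 + 2k2 + 2k3 + k4) = -1.544268
w(1.1) ≈ -1.5443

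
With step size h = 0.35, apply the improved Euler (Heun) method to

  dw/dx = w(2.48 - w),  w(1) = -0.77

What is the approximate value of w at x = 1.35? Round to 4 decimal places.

-2.3963

Heun: k1 = f(x_n, w_n); k2 = f(x_n + h, w_n + h·k1); w_{n+1} = w_n + (h/2)·(k1 + k2).
x=1.000000, w=-0.770000:
  k1 = f(1.000000, -0.770000) = -2.502500
  k2 = f(1.350000, -1.645875) = -6.790675
  w ← -0.770000 + (0.35/2)·(-2.502500 + (-6.790675)) = -2.396306
w(1.35) ≈ -2.3963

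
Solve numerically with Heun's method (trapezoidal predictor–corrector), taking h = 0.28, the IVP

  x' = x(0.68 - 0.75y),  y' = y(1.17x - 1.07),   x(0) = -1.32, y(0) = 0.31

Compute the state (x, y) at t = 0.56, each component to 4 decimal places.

-1.8130, 0.0839

Heun on (x,y): k1 = f(t_n, state_n); k2 = f(t_n + h, state_n + h·k1); state_{n+1} = state_n + (h/2)·(k1 + k2).
0.000000: (-1.320000, 0.310000)
  k1 = (-0.590700, -0.810464)
  predictor → (-1.485396, 0.083070)
  k2 = (-0.917525, -0.233254)
  → (-1.531152, 0.163880)
0.280000: (-1.531152, 0.163880)
  k1 = (-0.852990, -0.468933)
  predictor → (-1.769989, 0.032578)
  k2 = (-1.160345, -0.102325)
  → (-1.813018, 0.083903)
(x(0.56), y(0.56)) ≈ (-1.8130, 0.0839)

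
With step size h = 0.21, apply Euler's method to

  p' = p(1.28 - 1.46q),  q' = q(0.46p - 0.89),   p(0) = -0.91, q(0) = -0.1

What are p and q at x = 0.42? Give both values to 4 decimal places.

Euler on (p,q): p_{n+1} = p_n + h·p', q_{n+1} = q_n + h·q'.
0.000000: (-0.910000, -0.100000); f=(-1.297660, 0.130860) → (-1.182509, -0.072519)
0.210000: (-1.182509, -0.072519); f=(-1.638813, 0.103989) → (-1.526659, -0.050682)
(p(0.42), q(0.42)) ≈ (-1.5267, -0.0507)

-1.5267, -0.0507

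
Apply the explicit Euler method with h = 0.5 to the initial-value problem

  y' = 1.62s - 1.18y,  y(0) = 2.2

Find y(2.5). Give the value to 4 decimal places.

Euler: y_{n+1} = y_n + h·f(s_n, y_n).
s=0.000000, y=2.200000: f=-2.596000 → y ← 2.200000 + 0.5·(-2.596000) = 0.902000
s=0.500000, y=0.902000: f=-0.254360 → y ← 0.902000 + 0.5·(-0.254360) = 0.774820
s=1.000000, y=0.774820: f=0.705712 → y ← 0.774820 + 0.5·0.705712 = 1.127676
s=1.500000, y=1.127676: f=1.099342 → y ← 1.127676 + 0.5·1.099342 = 1.677347
s=2.000000, y=1.677347: f=1.260730 → y ← 1.677347 + 0.5·1.260730 = 2.307712
y(2.5) ≈ 2.3077

2.3077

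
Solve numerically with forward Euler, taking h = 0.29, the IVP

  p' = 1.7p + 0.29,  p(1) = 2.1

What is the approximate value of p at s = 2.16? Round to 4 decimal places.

Euler: p_{n+1} = p_n + h·f(s_n, p_n).
s=1.000000, p=2.100000: f=3.860000 → p ← 2.100000 + 0.29·3.860000 = 3.219400
s=1.290000, p=3.219400: f=5.762980 → p ← 3.219400 + 0.29·5.762980 = 4.890664
s=1.580000, p=4.890664: f=8.604129 → p ← 4.890664 + 0.29·8.604129 = 7.385862
s=1.870000, p=7.385862: f=12.845965 → p ← 7.385862 + 0.29·12.845965 = 11.111191
p(2.16) ≈ 11.1112

11.1112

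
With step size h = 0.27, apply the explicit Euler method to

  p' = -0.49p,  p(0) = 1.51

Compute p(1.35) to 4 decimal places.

0.7427

Euler: p_{n+1} = p_n + h·f(x_n, p_n).
x=0.000000, p=1.510000: f=-0.739900 → p ← 1.510000 + 0.27·(-0.739900) = 1.310227
x=0.270000, p=1.310227: f=-0.642011 → p ← 1.310227 + 0.27·(-0.642011) = 1.136884
x=0.540000, p=1.136884: f=-0.557073 → p ← 1.136884 + 0.27·(-0.557073) = 0.986474
x=0.810000, p=0.986474: f=-0.483372 → p ← 0.986474 + 0.27·(-0.483372) = 0.855964
x=1.080000, p=0.855964: f=-0.419422 → p ← 0.855964 + 0.27·(-0.419422) = 0.742720
p(1.35) ≈ 0.7427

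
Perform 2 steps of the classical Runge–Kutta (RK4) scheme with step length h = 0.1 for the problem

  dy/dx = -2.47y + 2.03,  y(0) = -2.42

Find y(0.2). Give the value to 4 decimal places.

RK4: k1 = f(x_n, y_n); k2 = f(x_n + h/2, y_n + (h/2)·k1); k3 = f(x_n + h/2, y_n + (h/2)·k2); k4 = f(x_n + h, y_n + h·k3); y_{n+1} = y_n + (h/6)·(k1 + 2k2 + 2k3 + k4).
x=0.000000, y=-2.420000:
  k1 = f(0.000000, -2.420000) = 8.007400
  k2 = f(0.050000, -2.019630) = 7.018486
  k3 = f(0.050000, -2.069076) = 7.140617
  k4 = f(0.100000, -1.705938) = 6.243668
  y ← -2.420000 + (0.1/6)·(k1 + 2k2 + 2k3 + k4) = -1.710512
x=0.100000, y=-1.710512:
  k1 = f(0.100000, -1.710512) = 6.254965
  k2 = f(0.150000, -1.397764) = 5.482477
  k3 = f(0.150000, -1.436388) = 5.577879
  k4 = f(0.200000, -1.152724) = 4.877229
  y ← -1.710512 + (0.1/6)·(k1 + 2k2 + 2k3 + k4) = -1.156297
y(0.2) ≈ -1.1563

-1.1563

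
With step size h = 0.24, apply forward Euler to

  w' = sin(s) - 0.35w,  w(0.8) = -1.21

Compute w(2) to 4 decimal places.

0.1482

Euler: w_{n+1} = w_n + h·f(s_n, w_n).
s=0.800000, w=-1.210000: f=1.140856 → w ← -1.210000 + 0.24·1.140856 = -0.936195
s=1.040000, w=-0.936195: f=1.190072 → w ← -0.936195 + 0.24·1.190072 = -0.650577
s=1.280000, w=-0.650577: f=1.185718 → w ← -0.650577 + 0.24·1.185718 = -0.366005
s=1.520000, w=-0.366005: f=1.126812 → w ← -0.366005 + 0.24·1.126812 = -0.095570
s=1.760000, w=-0.095570: f=1.015604 → w ← -0.095570 + 0.24·1.015604 = 0.148175
w(2) ≈ 0.1482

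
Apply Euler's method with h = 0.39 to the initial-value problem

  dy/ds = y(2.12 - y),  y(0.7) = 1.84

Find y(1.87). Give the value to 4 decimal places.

Euler: y_{n+1} = y_n + h·f(s_n, y_n).
s=0.700000, y=1.840000: f=0.515200 → y ← 1.840000 + 0.39·0.515200 = 2.040928
s=1.090000, y=2.040928: f=0.161380 → y ← 2.040928 + 0.39·0.161380 = 2.103866
s=1.480000, y=2.103866: f=0.033943 → y ← 2.103866 + 0.39·0.033943 = 2.117104
y(1.87) ≈ 2.1171

2.1171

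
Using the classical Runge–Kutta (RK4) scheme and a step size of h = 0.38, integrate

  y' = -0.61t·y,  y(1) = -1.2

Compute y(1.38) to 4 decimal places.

-0.9107

RK4: k1 = f(t_n, y_n); k2 = f(t_n + h/2, y_n + (h/2)·k1); k3 = f(t_n + h/2, y_n + (h/2)·k2); k4 = f(t_n + h, y_n + h·k3); y_{n+1} = y_n + (h/6)·(k1 + 2k2 + 2k3 + k4).
t=1.000000, y=-1.200000:
  k1 = f(1.000000, -1.200000) = 0.732000
  k2 = f(1.190000, -1.060920) = 0.770122
  k3 = f(1.190000, -1.053677) = 0.764864
  k4 = f(1.380000, -0.909352) = 0.765492
  y ← -1.200000 + (0.38/6)·(k1 + 2k2 + 2k3 + k4) = -0.910727
y(1.38) ≈ -0.9107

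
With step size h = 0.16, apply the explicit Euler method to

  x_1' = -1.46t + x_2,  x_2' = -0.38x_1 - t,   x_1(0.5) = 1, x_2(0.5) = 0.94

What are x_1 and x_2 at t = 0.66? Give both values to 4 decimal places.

1.0336, 0.7992

Euler on (x_1,x_2): x_1_{n+1} = x_1_n + h·x_1', x_2_{n+1} = x_2_n + h·x_2'.
0.500000: (1.000000, 0.940000); f=(0.210000, -0.880000) → (1.033600, 0.799200)
(x_1(0.66), x_2(0.66)) ≈ (1.0336, 0.7992)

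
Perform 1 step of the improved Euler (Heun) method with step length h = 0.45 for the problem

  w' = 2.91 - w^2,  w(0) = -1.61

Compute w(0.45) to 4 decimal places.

Heun: k1 = f(t_n, w_n); k2 = f(t_n + h, w_n + h·k1); w_{n+1} = w_n + (h/2)·(k1 + k2).
t=0.000000, w=-1.610000:
  k1 = f(0.000000, -1.610000) = 0.317900
  k2 = f(0.450000, -1.466945) = 0.758072
  w ← -1.610000 + (0.45/2)·(0.317900 + 0.758072) = -1.367906
w(0.45) ≈ -1.3679

-1.3679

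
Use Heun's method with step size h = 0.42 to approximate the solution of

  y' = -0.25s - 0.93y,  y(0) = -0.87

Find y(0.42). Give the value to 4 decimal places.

Heun: k1 = f(s_n, y_n); k2 = f(s_n + h, y_n + h·k1); y_{n+1} = y_n + (h/2)·(k1 + k2).
s=0.000000, y=-0.870000:
  k1 = f(0.000000, -0.870000) = 0.809100
  k2 = f(0.420000, -0.530178) = 0.388066
  y ← -0.870000 + (0.42/2)·(0.809100 + 0.388066) = -0.618595
y(0.42) ≈ -0.6186

-0.6186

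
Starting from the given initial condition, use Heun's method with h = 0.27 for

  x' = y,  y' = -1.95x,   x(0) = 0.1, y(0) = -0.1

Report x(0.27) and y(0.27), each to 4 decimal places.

Heun on (x,y): k1 = f(s_n, state_n); k2 = f(s_n + h, state_n + h·k1); state_{n+1} = state_n + (h/2)·(k1 + k2).
0.000000: (0.100000, -0.100000)
  k1 = (-0.100000, -0.195000)
  predictor → (0.073000, -0.152650)
  k2 = (-0.152650, -0.142350)
  → (0.065892, -0.145542)
(x(0.27), y(0.27)) ≈ (0.0659, -0.1455)

0.0659, -0.1455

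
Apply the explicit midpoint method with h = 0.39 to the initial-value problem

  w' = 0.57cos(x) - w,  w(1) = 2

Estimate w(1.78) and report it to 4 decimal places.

Midpoint: k1 = f(x_n, w_n); k2 = f(x_n + h/2, w_n + (h/2)·k1); w_{n+1} = w_n + h·k2.
x=1.000000, w=2.000000:
  k1 = f(1.000000, 2.000000) = -1.692028
  k2 = f(1.195000, 1.670055) = -1.460857
  w ← 2.000000 + 0.39·(-1.460857) = 1.430266
x=1.390000, w=1.430266:
  k1 = f(1.390000, 1.430266) = -1.327772
  k2 = f(1.585000, 1.171350) = -1.179446
  w ← 1.430266 + 0.39·(-1.179446) = 0.970282
w(1.78) ≈ 0.9703

0.9703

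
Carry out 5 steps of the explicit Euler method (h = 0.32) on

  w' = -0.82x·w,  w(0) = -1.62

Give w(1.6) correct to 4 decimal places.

-0.6135

Euler: w_{n+1} = w_n + h·f(x_n, w_n).
x=0.000000, w=-1.620000: f=0.000000 → w ← -1.620000 + 0.32·0.000000 = -1.620000
x=0.320000, w=-1.620000: f=0.425088 → w ← -1.620000 + 0.32·0.425088 = -1.483972
x=0.640000, w=-1.483972: f=0.778788 → w ← -1.483972 + 0.32·0.778788 = -1.234760
x=0.960000, w=-1.234760: f=0.972003 → w ← -1.234760 + 0.32·0.972003 = -0.923719
x=1.280000, w=-0.923719: f=0.969535 → w ← -0.923719 + 0.32·0.969535 = -0.613467
w(1.6) ≈ -0.6135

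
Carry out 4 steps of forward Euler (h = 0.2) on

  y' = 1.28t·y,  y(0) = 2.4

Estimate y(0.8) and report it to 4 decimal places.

Euler: y_{n+1} = y_n + h·f(t_n, y_n).
t=0.000000, y=2.400000: f=0.000000 → y ← 2.400000 + 0.2·0.000000 = 2.400000
t=0.200000, y=2.400000: f=0.614400 → y ← 2.400000 + 0.2·0.614400 = 2.522880
t=0.400000, y=2.522880: f=1.291715 → y ← 2.522880 + 0.2·1.291715 = 2.781223
t=0.600000, y=2.781223: f=2.135979 → y ← 2.781223 + 0.2·2.135979 = 3.208419
y(0.8) ≈ 3.2084

3.2084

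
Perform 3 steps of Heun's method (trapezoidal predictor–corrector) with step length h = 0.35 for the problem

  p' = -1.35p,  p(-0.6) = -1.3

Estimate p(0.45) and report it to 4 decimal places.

Heun: k1 = f(s_n, p_n); k2 = f(s_n + h, p_n + h·k1); p_{n+1} = p_n + (h/2)·(k1 + k2).
s=-0.600000, p=-1.300000:
  k1 = f(-0.600000, -1.300000) = 1.755000
  k2 = f(-0.250000, -0.685750) = 0.925763
  p ← -1.300000 + (0.35/2)·(1.755000 + 0.925763) = -0.830867
s=-0.250000, p=-0.830867:
  k1 = f(-0.250000, -0.830867) = 1.121670
  k2 = f(0.100000, -0.438282) = 0.591681
  p ← -0.830867 + (0.35/2)·(1.121670 + 0.591681) = -0.531030
s=0.100000, p=-0.531030:
  k1 = f(0.100000, -0.531030) = 0.716891
  k2 = f(0.450000, -0.280118) = 0.378160
  p ← -0.531030 + (0.35/2)·(0.716891 + 0.378160) = -0.339396
p(0.45) ≈ -0.3394

-0.3394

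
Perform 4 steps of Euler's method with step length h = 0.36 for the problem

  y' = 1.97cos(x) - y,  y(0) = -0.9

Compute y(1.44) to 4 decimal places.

0.9823

Euler: y_{n+1} = y_n + h·f(x_n, y_n).
x=0.000000, y=-0.900000: f=2.870000 → y ← -0.900000 + 0.36·2.870000 = 0.133200
x=0.360000, y=0.133200: f=1.710517 → y ← 0.133200 + 0.36·1.710517 = 0.748986
x=0.720000, y=0.748986: f=0.732071 → y ← 0.748986 + 0.36·0.732071 = 1.012532
x=1.080000, y=1.012532: f=-0.084015 → y ← 1.012532 + 0.36·(-0.084015) = 0.982286
y(1.44) ≈ 0.9823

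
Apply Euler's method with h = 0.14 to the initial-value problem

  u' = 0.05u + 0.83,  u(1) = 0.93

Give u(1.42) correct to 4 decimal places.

Euler: u_{n+1} = u_n + h·f(t_n, u_n).
t=1.000000, u=0.930000: f=0.876500 → u ← 0.930000 + 0.14·0.876500 = 1.052710
t=1.140000, u=1.052710: f=0.882635 → u ← 1.052710 + 0.14·0.882635 = 1.176279
t=1.280000, u=1.176279: f=0.888814 → u ← 1.176279 + 0.14·0.888814 = 1.300713
u(1.42) ≈ 1.3007

1.3007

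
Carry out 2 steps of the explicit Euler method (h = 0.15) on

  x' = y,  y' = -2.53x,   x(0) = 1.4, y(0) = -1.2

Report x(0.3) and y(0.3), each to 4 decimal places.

Euler on (x,y): x_{n+1} = x_n + h·x', y_{n+1} = y_n + h·y'.
0.000000: (1.400000, -1.200000); f=(-1.200000, -3.542000) → (1.220000, -1.731300)
0.150000: (1.220000, -1.731300); f=(-1.731300, -3.086600) → (0.960305, -2.194290)
(x(0.3), y(0.3)) ≈ (0.9603, -2.1943)

0.9603, -2.1943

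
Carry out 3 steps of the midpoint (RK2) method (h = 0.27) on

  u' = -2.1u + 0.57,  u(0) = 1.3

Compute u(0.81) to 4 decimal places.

Midpoint: k1 = f(s_n, u_n); k2 = f(s_n + h/2, u_n + (h/2)·k1); u_{n+1} = u_n + h·k2.
s=0.000000, u=1.300000:
  k1 = f(0.000000, 1.300000) = -2.160000
  k2 = f(0.135000, 1.008400) = -1.547640
  u ← 1.300000 + 0.27·(-1.547640) = 0.882137
s=0.270000, u=0.882137:
  k1 = f(0.270000, 0.882137) = -1.282488
  k2 = f(0.405000, 0.709001) = -0.918903
  u ← 0.882137 + 0.27·(-0.918903) = 0.634033
s=0.540000, u=0.634033:
  k1 = f(0.540000, 0.634033) = -0.761470
  k2 = f(0.675000, 0.531235) = -0.545593
  u ← 0.634033 + 0.27·(-0.545593) = 0.486723
u(0.81) ≈ 0.4867

0.4867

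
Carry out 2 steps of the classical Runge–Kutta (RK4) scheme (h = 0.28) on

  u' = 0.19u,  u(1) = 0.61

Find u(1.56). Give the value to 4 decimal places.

0.6785

RK4: k1 = f(t_n, u_n); k2 = f(t_n + h/2, u_n + (h/2)·k1); k3 = f(t_n + h/2, u_n + (h/2)·k2); k4 = f(t_n + h, u_n + h·k3); u_{n+1} = u_n + (h/6)·(k1 + 2k2 + 2k3 + k4).
t=1.000000, u=0.610000:
  k1 = f(1.000000, 0.610000) = 0.115900
  k2 = f(1.140000, 0.626226) = 0.118983
  k3 = f(1.140000, 0.626658) = 0.119065
  k4 = f(1.280000, 0.643338) = 0.122234
  u ← 0.610000 + (0.28/6)·(k1 + 2k2 + 2k3 + k4) = 0.643331
t=1.280000, u=0.643331:
  k1 = f(1.280000, 0.643331) = 0.122233
  k2 = f(1.420000, 0.660443) = 0.125484
  k3 = f(1.420000, 0.660899) = 0.125571
  k4 = f(1.560000, 0.678491) = 0.128913
  u ← 0.643331 + (0.28/6)·(k1 + 2k2 + 2k3 + k4) = 0.678483
u(1.56) ≈ 0.6785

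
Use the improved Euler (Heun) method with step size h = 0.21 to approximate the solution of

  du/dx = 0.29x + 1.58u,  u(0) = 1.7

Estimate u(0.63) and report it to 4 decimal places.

4.6126

Heun: k1 = f(x_n, u_n); k2 = f(x_n + h, u_n + h·k1); u_{n+1} = u_n + (h/2)·(k1 + k2).
x=0.000000, u=1.700000:
  k1 = f(0.000000, 1.700000) = 2.686000
  k2 = f(0.210000, 2.264060) = 3.638115
  u ← 1.700000 + (0.21/2)·(2.686000 + 3.638115) = 2.364032
x=0.210000, u=2.364032:
  k1 = f(0.210000, 2.364032) = 3.796071
  k2 = f(0.420000, 3.161207) = 5.116507
  u ← 2.364032 + (0.21/2)·(3.796071 + 5.116507) = 3.299853
x=0.420000, u=3.299853:
  k1 = f(0.420000, 3.299853) = 5.335567
  k2 = f(0.630000, 4.420322) = 7.166808
  u ← 3.299853 + (0.21/2)·(5.335567 + 7.166808) = 4.612602
u(0.63) ≈ 4.6126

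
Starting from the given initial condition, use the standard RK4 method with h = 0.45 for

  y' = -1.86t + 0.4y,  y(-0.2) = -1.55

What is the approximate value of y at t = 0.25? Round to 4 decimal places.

-1.8724

RK4: k1 = f(t_n, y_n); k2 = f(t_n + h/2, y_n + (h/2)·k1); k3 = f(t_n + h/2, y_n + (h/2)·k2); k4 = f(t_n + h, y_n + h·k3); y_{n+1} = y_n + (h/6)·(k1 + 2k2 + 2k3 + k4).
t=-0.200000, y=-1.550000:
  k1 = f(-0.200000, -1.550000) = -0.248000
  k2 = f(0.025000, -1.605800) = -0.688820
  k3 = f(0.025000, -1.704985) = -0.728494
  k4 = f(0.250000, -1.877822) = -1.216129
  y ← -1.550000 + (0.45/6)·(k1 + 2k2 + 2k3 + k4) = -1.872407
y(0.25) ≈ -1.8724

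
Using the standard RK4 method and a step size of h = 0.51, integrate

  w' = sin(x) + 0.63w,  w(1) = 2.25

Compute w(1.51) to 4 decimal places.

RK4: k1 = f(x_n, w_n); k2 = f(x_n + h/2, w_n + (h/2)·k1); k3 = f(x_n + h/2, w_n + (h/2)·k2); k4 = f(x_n + h, w_n + h·k3); w_{n+1} = w_n + (h/6)·(k1 + 2k2 + 2k3 + k4).
x=1.000000, w=2.250000:
  k1 = f(1.000000, 2.250000) = 2.258971
  k2 = f(1.255000, 2.826038) = 2.730953
  k3 = f(1.255000, 2.946393) = 2.806777
  k4 = f(1.510000, 3.681456) = 3.317470
  w ← 2.250000 + (0.51/6)·(k1 + 2k2 + 2k3 + k4) = 3.665412
w(1.51) ≈ 3.6654

3.6654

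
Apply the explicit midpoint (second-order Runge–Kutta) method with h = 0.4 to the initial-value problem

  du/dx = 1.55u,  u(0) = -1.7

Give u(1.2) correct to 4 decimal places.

Midpoint: k1 = f(x_n, u_n); k2 = f(x_n + h/2, u_n + (h/2)·k1); u_{n+1} = u_n + h·k2.
x=0.000000, u=-1.700000:
  k1 = f(0.000000, -1.700000) = -2.635000
  k2 = f(0.200000, -2.227000) = -3.451850
  u ← -1.700000 + 0.4·(-3.451850) = -3.080740
x=0.400000, u=-3.080740:
  k1 = f(0.400000, -3.080740) = -4.775147
  k2 = f(0.600000, -4.035769) = -6.255443
  u ← -3.080740 + 0.4·(-6.255443) = -5.582917
x=0.800000, u=-5.582917:
  k1 = f(0.800000, -5.582917) = -8.653521
  k2 = f(1.000000, -7.313621) = -11.336113
  u ← -5.582917 + 0.4·(-11.336113) = -10.117362
u(1.2) ≈ -10.1174

-10.1174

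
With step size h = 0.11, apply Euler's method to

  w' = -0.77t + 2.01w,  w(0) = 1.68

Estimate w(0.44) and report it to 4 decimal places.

3.6706

Euler: w_{n+1} = w_n + h·f(t_n, w_n).
t=0.000000, w=1.680000: f=3.376800 → w ← 1.680000 + 0.11·3.376800 = 2.051448
t=0.110000, w=2.051448: f=4.038710 → w ← 2.051448 + 0.11·4.038710 = 2.495706
t=0.220000, w=2.495706: f=4.846969 → w ← 2.495706 + 0.11·4.846969 = 3.028873
t=0.330000, w=3.028873: f=5.833934 → w ← 3.028873 + 0.11·5.833934 = 3.670606
w(0.44) ≈ 3.6706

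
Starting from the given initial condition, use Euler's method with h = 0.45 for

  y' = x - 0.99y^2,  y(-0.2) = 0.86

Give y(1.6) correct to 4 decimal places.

Euler: y_{n+1} = y_n + h·f(x_n, y_n).
x=-0.200000, y=0.860000: f=-0.932204 → y ← 0.860000 + 0.45·(-0.932204) = 0.440508
x=0.250000, y=0.440508: f=0.057893 → y ← 0.440508 + 0.45·0.057893 = 0.466560
x=0.700000, y=0.466560: f=0.484499 → y ← 0.466560 + 0.45·0.484499 = 0.684584
x=1.150000, y=0.684584: f=0.686031 → y ← 0.684584 + 0.45·0.686031 = 0.993298
y(1.6) ≈ 0.9933

0.9933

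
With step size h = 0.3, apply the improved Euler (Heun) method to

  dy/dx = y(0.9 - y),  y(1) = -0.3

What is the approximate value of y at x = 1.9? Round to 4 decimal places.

Heun: k1 = f(x_n, y_n); k2 = f(x_n + h, y_n + h·k1); y_{n+1} = y_n + (h/2)·(k1 + k2).
x=1.000000, y=-0.300000:
  k1 = f(1.000000, -0.300000) = -0.360000
  k2 = f(1.300000, -0.408000) = -0.533664
  y ← -0.300000 + (0.3/2)·(-0.360000 + (-0.533664)) = -0.434050
x=1.300000, y=-0.434050:
  k1 = f(1.300000, -0.434050) = -0.579044
  k2 = f(1.600000, -0.607763) = -0.916362
  y ← -0.434050 + (0.3/2)·(-0.579044 + (-0.916362)) = -0.658360
x=1.600000, y=-0.658360:
  k1 = f(1.600000, -0.658360) = -1.025963
  k2 = f(1.900000, -0.966149) = -1.802979
  y ← -0.658360 + (0.3/2)·(-1.025963 + (-1.802979)) = -1.082702
y(1.9) ≈ -1.0827

-1.0827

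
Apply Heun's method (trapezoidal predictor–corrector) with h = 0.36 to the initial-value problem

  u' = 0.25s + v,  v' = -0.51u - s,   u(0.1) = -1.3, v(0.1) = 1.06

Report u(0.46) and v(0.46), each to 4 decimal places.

-0.8567, 1.1620

Heun on (u,v): k1 = f(s_n, state_n); k2 = f(s_n + h, state_n + h·k1); state_{n+1} = state_n + (h/2)·(k1 + k2).
0.100000: (-1.300000, 1.060000)
  k1 = (1.085000, 0.563000)
  predictor → (-0.909400, 1.262680)
  k2 = (1.377680, 0.003794)
  → (-0.856718, 1.162023)
(u(0.46), v(0.46)) ≈ (-0.8567, 1.1620)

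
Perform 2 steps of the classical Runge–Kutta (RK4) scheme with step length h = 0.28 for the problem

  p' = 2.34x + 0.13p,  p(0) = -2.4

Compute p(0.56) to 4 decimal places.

-2.2053

RK4: k1 = f(x_n, p_n); k2 = f(x_n + h/2, p_n + (h/2)·k1); k3 = f(x_n + h/2, p_n + (h/2)·k2); k4 = f(x_n + h, p_n + h·k3); p_{n+1} = p_n + (h/6)·(k1 + 2k2 + 2k3 + k4).
x=0.000000, p=-2.400000:
  k1 = f(0.000000, -2.400000) = -0.312000
  k2 = f(0.140000, -2.443680) = 0.009922
  k3 = f(0.140000, -2.398611) = 0.015781
  k4 = f(0.280000, -2.395581) = 0.343774
  p ← -2.400000 + (0.28/6)·(k1 + 2k2 + 2k3 + k4) = -2.396118
x=0.280000, p=-2.396118:
  k1 = f(0.280000, -2.396118) = 0.343705
  k2 = f(0.420000, -2.348000) = 0.677560
  k3 = f(0.420000, -2.301260) = 0.683636
  k4 = f(0.560000, -2.204700) = 1.023789
  p ← -2.396118 + (0.28/6)·(k1 + 2k2 + 2k3 + k4) = -2.205257
p(0.56) ≈ -2.2053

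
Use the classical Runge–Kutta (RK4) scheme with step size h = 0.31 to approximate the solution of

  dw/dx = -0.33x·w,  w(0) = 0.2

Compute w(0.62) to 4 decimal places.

0.1877

RK4: k1 = f(x_n, w_n); k2 = f(x_n + h/2, w_n + (h/2)·k1); k3 = f(x_n + h/2, w_n + (h/2)·k2); k4 = f(x_n + h, w_n + h·k3); w_{n+1} = w_n + (h/6)·(k1 + 2k2 + 2k3 + k4).
x=0.000000, w=0.200000:
  k1 = f(0.000000, 0.200000) = 0.000000
  k2 = f(0.155000, 0.200000) = -0.010230
  k3 = f(0.155000, 0.198414) = -0.010149
  k4 = f(0.310000, 0.196854) = -0.020138
  w ← 0.200000 + (0.31/6)·(k1 + 2k2 + 2k3 + k4) = 0.196854
x=0.310000, w=0.196854:
  k1 = f(0.310000, 0.196854) = -0.020138
  k2 = f(0.465000, 0.193732) = -0.029728
  k3 = f(0.465000, 0.192246) = -0.029500
  k4 = f(0.620000, 0.187709) = -0.038405
  w ← 0.196854 + (0.31/6)·(k1 + 2k2 + 2k3 + k4) = 0.187709
w(0.62) ≈ 0.1877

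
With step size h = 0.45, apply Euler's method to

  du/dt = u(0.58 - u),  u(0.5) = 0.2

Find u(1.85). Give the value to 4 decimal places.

0.3083

Euler: u_{n+1} = u_n + h·f(t_n, u_n).
t=0.500000, u=0.200000: f=0.076000 → u ← 0.200000 + 0.45·0.076000 = 0.234200
t=0.950000, u=0.234200: f=0.080986 → u ← 0.234200 + 0.45·0.080986 = 0.270644
t=1.400000, u=0.270644: f=0.083725 → u ← 0.270644 + 0.45·0.083725 = 0.308320
u(1.85) ≈ 0.3083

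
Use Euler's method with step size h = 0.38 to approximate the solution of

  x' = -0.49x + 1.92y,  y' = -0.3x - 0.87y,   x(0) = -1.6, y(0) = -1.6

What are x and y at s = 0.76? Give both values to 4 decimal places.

Euler on (x,y): x_{n+1} = x_n + h·x', y_{n+1} = y_n + h·y'.
0.000000: (-1.600000, -1.600000); f=(-2.288000, 1.872000) → (-2.469440, -0.888640)
0.380000: (-2.469440, -0.888640); f=(-0.496163, 1.513949) → (-2.657982, -0.313339)
(x(0.76), y(0.76)) ≈ (-2.6580, -0.3133)

-2.6580, -0.3133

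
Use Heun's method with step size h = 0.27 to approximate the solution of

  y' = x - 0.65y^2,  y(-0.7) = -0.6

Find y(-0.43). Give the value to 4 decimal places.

-0.8479

Heun: k1 = f(x_n, y_n); k2 = f(x_n + h, y_n + h·k1); y_{n+1} = y_n + (h/2)·(k1 + k2).
x=-0.700000, y=-0.600000:
  k1 = f(-0.700000, -0.600000) = -0.934000
  k2 = f(-0.430000, -0.852180) = -0.902037
  y ← -0.600000 + (0.27/2)·(-0.934000 + (-0.902037)) = -0.847865
y(-0.43) ≈ -0.8479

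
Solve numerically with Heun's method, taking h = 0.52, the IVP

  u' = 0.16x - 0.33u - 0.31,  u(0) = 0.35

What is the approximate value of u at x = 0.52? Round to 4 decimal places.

Heun: k1 = f(x_n, u_n); k2 = f(x_n + h, u_n + h·k1); u_{n+1} = u_n + (h/2)·(k1 + k2).
x=0.000000, u=0.350000:
  k1 = f(0.000000, 0.350000) = -0.425500
  k2 = f(0.520000, 0.128740) = -0.269284
  u ← 0.350000 + (0.52/2)·(-0.425500 + (-0.269284)) = 0.169356
u(0.52) ≈ 0.1694

0.1694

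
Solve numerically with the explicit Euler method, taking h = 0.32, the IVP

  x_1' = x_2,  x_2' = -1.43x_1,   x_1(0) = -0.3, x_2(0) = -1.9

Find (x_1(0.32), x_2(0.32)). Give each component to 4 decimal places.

-0.9080, -1.7627

Euler on (x_1,x_2): x_1_{n+1} = x_1_n + h·x_1', x_2_{n+1} = x_2_n + h·x_2'.
0.000000: (-0.300000, -1.900000); f=(-1.900000, 0.429000) → (-0.908000, -1.762720)
(x_1(0.32), x_2(0.32)) ≈ (-0.9080, -1.7627)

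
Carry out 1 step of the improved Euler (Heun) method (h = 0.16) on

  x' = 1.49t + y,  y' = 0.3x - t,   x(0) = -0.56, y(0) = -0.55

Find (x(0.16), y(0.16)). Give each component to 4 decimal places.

Heun on (x,y): k1 = f(t_n, state_n); k2 = f(t_n + h, state_n + h·k1); state_{n+1} = state_n + (h/2)·(k1 + k2).
0.000000: (-0.560000, -0.550000)
  k1 = (-0.550000, -0.168000)
  predictor → (-0.648000, -0.576880)
  k2 = (-0.338480, -0.354400)
  → (-0.631078, -0.591792)
(x(0.16), y(0.16)) ≈ (-0.6311, -0.5918)

-0.6311, -0.5918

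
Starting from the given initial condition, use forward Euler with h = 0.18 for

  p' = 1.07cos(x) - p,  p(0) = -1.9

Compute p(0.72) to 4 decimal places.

-0.3124

Euler: p_{n+1} = p_n + h·f(x_n, p_n).
x=0.000000, p=-1.900000: f=2.970000 → p ← -1.900000 + 0.18·2.970000 = -1.365400
x=0.180000, p=-1.365400: f=2.418113 → p ← -1.365400 + 0.18·2.418113 = -0.930140
x=0.360000, p=-0.930140: f=1.931549 → p ← -0.930140 + 0.18·1.931549 = -0.582461
x=0.540000, p=-0.582461: f=1.500209 → p ← -0.582461 + 0.18·1.500209 = -0.312423
p(0.72) ≈ -0.3124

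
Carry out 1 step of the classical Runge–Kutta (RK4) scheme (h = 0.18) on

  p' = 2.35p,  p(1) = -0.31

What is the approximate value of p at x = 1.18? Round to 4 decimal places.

RK4: k1 = f(x_n, p_n); k2 = f(x_n + h/2, p_n + (h/2)·k1); k3 = f(x_n + h/2, p_n + (h/2)·k2); k4 = f(x_n + h, p_n + h·k3); p_{n+1} = p_n + (h/6)·(k1 + 2k2 + 2k3 + k4).
x=1.000000, p=-0.310000:
  k1 = f(1.000000, -0.310000) = -0.728500
  k2 = f(1.090000, -0.375565) = -0.882578
  k3 = f(1.090000, -0.389432) = -0.915165
  k4 = f(1.180000, -0.474730) = -1.115615
  p ← -0.310000 + (0.18/6)·(k1 + 2k2 + 2k3 + k4) = -0.473188
p(1.18) ≈ -0.4732

-0.4732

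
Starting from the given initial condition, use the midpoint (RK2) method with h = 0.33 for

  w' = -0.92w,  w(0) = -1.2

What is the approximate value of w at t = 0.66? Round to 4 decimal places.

Midpoint: k1 = f(t_n, w_n); k2 = f(t_n + h/2, w_n + (h/2)·k1); w_{n+1} = w_n + h·k2.
t=0.000000, w=-1.200000:
  k1 = f(0.000000, -1.200000) = 1.104000
  k2 = f(0.165000, -1.017840) = 0.936413
  w ← -1.200000 + 0.33·0.936413 = -0.890984
t=0.330000, w=-0.890984:
  k1 = f(0.330000, -0.890984) = 0.819705
  k2 = f(0.495000, -0.755732) = 0.695274
  w ← -0.890984 + 0.33·0.695274 = -0.661543
w(0.66) ≈ -0.6615

-0.6615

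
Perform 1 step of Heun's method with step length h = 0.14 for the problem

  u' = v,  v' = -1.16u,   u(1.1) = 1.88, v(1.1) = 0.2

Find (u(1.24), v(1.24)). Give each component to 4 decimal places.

1.8866, -0.1076

Heun on (u,v): k1 = f(x_n, state_n); k2 = f(x_n + h, state_n + h·k1); state_{n+1} = state_n + (h/2)·(k1 + k2).
1.100000: (1.880000, 0.200000)
  k1 = (0.200000, -2.180800)
  predictor → (1.908000, -0.105312)
  k2 = (-0.105312, -2.213280)
  → (1.886628, -0.107586)
(u(1.24), v(1.24)) ≈ (1.8866, -0.1076)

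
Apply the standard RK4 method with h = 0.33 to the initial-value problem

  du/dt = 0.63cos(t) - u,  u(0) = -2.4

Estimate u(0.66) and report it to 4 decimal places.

RK4: k1 = f(t_n, u_n); k2 = f(t_n + h/2, u_n + (h/2)·k1); k3 = f(t_n + h/2, u_n + (h/2)·k2); k4 = f(t_n + h, u_n + h·k3); u_{n+1} = u_n + (h/6)·(k1 + 2k2 + 2k3 + k4).
t=0.000000, u=-2.400000:
  k1 = f(0.000000, -2.400000) = 3.030000
  k2 = f(0.165000, -1.900050) = 2.521494
  k3 = f(0.165000, -1.983954) = 2.605397
  k4 = f(0.330000, -1.540219) = 2.136226
  u ← -2.400000 + (0.33/6)·(k1 + 2k2 + 2k3 + k4) = -1.551900
t=0.330000, u=-1.551900:
  k1 = f(0.330000, -1.551900) = 2.147906
  k2 = f(0.495000, -1.197495) = 1.751875
  k3 = f(0.495000, -1.262840) = 1.817220
  k4 = f(0.660000, -0.952217) = 1.449912
  u ← -1.551900 + (0.33/6)·(k1 + 2k2 + 2k3 + k4) = -0.961419
u(0.66) ≈ -0.9614

-0.9614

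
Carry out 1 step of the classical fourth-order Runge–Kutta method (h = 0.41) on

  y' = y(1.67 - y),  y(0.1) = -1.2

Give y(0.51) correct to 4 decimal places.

RK4: k1 = f(t_n, y_n); k2 = f(t_n + h/2, y_n + (h/2)·k1); k3 = f(t_n + h/2, y_n + (h/2)·k2); k4 = f(t_n + h, y_n + h·k3); y_{n+1} = y_n + (h/6)·(k1 + 2k2 + 2k3 + k4).
t=0.100000, y=-1.200000:
  k1 = f(0.100000, -1.200000) = -3.444000
  k2 = f(0.305000, -1.906020) = -6.815966
  k3 = f(0.305000, -2.597273) = -11.083273
  k4 = f(0.510000, -5.744142) = -42.587882
  y ← -1.200000 + (0.41/6)·(k1 + 2k2 + 2k3 + k4) = -6.791741
y(0.51) ≈ -6.7917

-6.7917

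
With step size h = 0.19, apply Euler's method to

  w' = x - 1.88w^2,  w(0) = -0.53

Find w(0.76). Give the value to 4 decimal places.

-1.0119

Euler: w_{n+1} = w_n + h·f(x_n, w_n).
x=0.000000, w=-0.530000: f=-0.528092 → w ← -0.530000 + 0.19·(-0.528092) = -0.630337
x=0.190000, w=-0.630337: f=-0.556972 → w ← -0.630337 + 0.19·(-0.556972) = -0.736162
x=0.380000, w=-0.736162: f=-0.638837 → w ← -0.736162 + 0.19·(-0.638837) = -0.857541
x=0.570000, w=-0.857541: f=-0.812508 → w ← -0.857541 + 0.19·(-0.812508) = -1.011918
w(0.76) ≈ -1.0119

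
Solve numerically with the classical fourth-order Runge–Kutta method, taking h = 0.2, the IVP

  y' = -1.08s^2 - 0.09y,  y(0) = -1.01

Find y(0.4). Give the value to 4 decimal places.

RK4: k1 = f(s_n, y_n); k2 = f(s_n + h/2, y_n + (h/2)·k1); k3 = f(s_n + h/2, y_n + (h/2)·k2); k4 = f(s_n + h, y_n + h·k3); y_{n+1} = y_n + (h/6)·(k1 + 2k2 + 2k3 + k4).
s=0.000000, y=-1.010000:
  k1 = f(0.000000, -1.010000) = 0.090900
  k2 = f(0.100000, -1.000910) = 0.079282
  k3 = f(0.100000, -1.002072) = 0.079386
  k4 = f(0.200000, -0.994123) = 0.046271
  y ← -1.010000 + (0.2/6)·(k1 + 2k2 + 2k3 + k4) = -0.994850
s=0.200000, y=-0.994850:
  k1 = f(0.200000, -0.994850) = 0.046336
  k2 = f(0.300000, -0.990216) = -0.008081
  k3 = f(0.300000, -0.995658) = -0.007591
  k4 = f(0.400000, -0.996368) = -0.083127
  y ← -0.994850 + (0.2/6)·(k1 + 2k2 + 2k3 + k4) = -0.997121
y(0.4) ≈ -0.9971

-0.9971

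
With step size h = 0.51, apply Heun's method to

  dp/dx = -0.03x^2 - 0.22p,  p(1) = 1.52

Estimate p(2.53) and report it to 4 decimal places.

Heun: k1 = f(x_n, p_n); k2 = f(x_n + h, p_n + h·k1); p_{n+1} = p_n + (h/2)·(k1 + k2).
x=1.000000, p=1.520000:
  k1 = f(1.000000, 1.520000) = -0.364400
  k2 = f(1.510000, 1.334156) = -0.361917
  p ← 1.520000 + (0.51/2)·(-0.364400 + (-0.361917)) = 1.334789
x=1.510000, p=1.334789:
  k1 = f(1.510000, 1.334789) = -0.362057
  k2 = f(2.020000, 1.150140) = -0.375443
  p ← 1.334789 + (0.51/2)·(-0.362057 + (-0.375443)) = 1.146727
x=2.020000, p=1.146727:
  k1 = f(2.020000, 1.146727) = -0.374692
  k2 = f(2.530000, 0.955634) = -0.402266
  p ← 1.146727 + (0.51/2)·(-0.374692 + (-0.402266)) = 0.948602
p(2.53) ≈ 0.9486

0.9486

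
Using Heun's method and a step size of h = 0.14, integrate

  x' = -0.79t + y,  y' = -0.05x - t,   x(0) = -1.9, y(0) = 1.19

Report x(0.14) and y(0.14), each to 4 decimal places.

Heun on (x,y): k1 = f(t_n, state_n); k2 = f(t_n + h, state_n + h·k1); state_{n+1} = state_n + (h/2)·(k1 + k2).
0.000000: (-1.900000, 1.190000)
  k1 = (1.190000, 0.095000)
  predictor → (-1.733400, 1.203300)
  k2 = (1.092700, -0.053330)
  → (-1.740211, 1.192917)
(x(0.14), y(0.14)) ≈ (-1.7402, 1.1929)

-1.7402, 1.1929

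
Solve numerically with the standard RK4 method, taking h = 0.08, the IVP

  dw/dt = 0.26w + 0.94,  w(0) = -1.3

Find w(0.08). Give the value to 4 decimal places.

-1.2513

RK4: k1 = f(t_n, w_n); k2 = f(t_n + h/2, w_n + (h/2)·k1); k3 = f(t_n + h/2, w_n + (h/2)·k2); k4 = f(t_n + h, w_n + h·k3); w_{n+1} = w_n + (h/6)·(k1 + 2k2 + 2k3 + k4).
t=0.000000, w=-1.300000:
  k1 = f(0.000000, -1.300000) = 0.602000
  k2 = f(0.040000, -1.275920) = 0.608261
  k3 = f(0.040000, -1.275670) = 0.608326
  k4 = f(0.080000, -1.251334) = 0.614653
  w ← -1.300000 + (0.08/6)·(k1 + 2k2 + 2k3 + k4) = -1.251336
w(0.08) ≈ -1.2513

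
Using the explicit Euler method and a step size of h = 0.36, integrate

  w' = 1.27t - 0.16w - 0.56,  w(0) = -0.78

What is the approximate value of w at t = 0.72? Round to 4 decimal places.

-0.9197

Euler: w_{n+1} = w_n + h·f(t_n, w_n).
t=0.000000, w=-0.780000: f=-0.435200 → w ← -0.780000 + 0.36·(-0.435200) = -0.936672
t=0.360000, w=-0.936672: f=0.047068 → w ← -0.936672 + 0.36·0.047068 = -0.919728
w(0.72) ≈ -0.9197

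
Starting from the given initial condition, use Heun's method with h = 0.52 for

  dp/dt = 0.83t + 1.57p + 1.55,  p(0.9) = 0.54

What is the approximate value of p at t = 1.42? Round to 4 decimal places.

Heun: k1 = f(t_n, p_n); k2 = f(t_n + h, p_n + h·k1); p_{n+1} = p_n + (h/2)·(k1 + k2).
t=0.900000, p=0.540000:
  k1 = f(0.900000, 0.540000) = 3.144800
  k2 = f(1.420000, 2.175296) = 6.143815
  p ← 0.540000 + (0.52/2)·(3.144800 + 6.143815) = 2.955040
p(1.42) ≈ 2.9550

2.9550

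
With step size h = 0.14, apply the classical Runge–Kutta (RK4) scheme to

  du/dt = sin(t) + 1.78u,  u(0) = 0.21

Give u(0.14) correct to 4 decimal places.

0.2801

RK4: k1 = f(t_n, u_n); k2 = f(t_n + h/2, u_n + (h/2)·k1); k3 = f(t_n + h/2, u_n + (h/2)·k2); k4 = f(t_n + h, u_n + h·k3); u_{n+1} = u_n + (h/6)·(k1 + 2k2 + 2k3 + k4).
t=0.000000, u=0.210000:
  k1 = f(0.000000, 0.210000) = 0.373800
  k2 = f(0.070000, 0.236166) = 0.490318
  k3 = f(0.070000, 0.244322) = 0.504837
  k4 = f(0.140000, 0.280677) = 0.639148
  u ← 0.210000 + (0.14/6)·(k1 + 2k2 + 2k3 + k4) = 0.280076
u(0.14) ≈ 0.2801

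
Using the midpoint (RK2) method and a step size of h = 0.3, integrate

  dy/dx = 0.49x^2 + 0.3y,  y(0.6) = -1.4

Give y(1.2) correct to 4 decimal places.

-1.4152

Midpoint: k1 = f(x_n, y_n); k2 = f(x_n + h/2, y_n + (h/2)·k1); y_{n+1} = y_n + h·k2.
x=0.600000, y=-1.400000:
  k1 = f(0.600000, -1.400000) = -0.243600
  k2 = f(0.750000, -1.436540) = -0.155337
  y ← -1.400000 + 0.3·(-0.155337) = -1.446601
x=0.900000, y=-1.446601:
  k1 = f(0.900000, -1.446601) = -0.037080
  k2 = f(1.050000, -1.452163) = 0.104576
  y ← -1.446601 + 0.3·0.104576 = -1.415228
y(1.2) ≈ -1.4152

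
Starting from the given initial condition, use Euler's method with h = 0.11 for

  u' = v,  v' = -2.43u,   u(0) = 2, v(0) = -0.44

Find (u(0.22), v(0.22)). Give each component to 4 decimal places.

1.8444, -1.4963

Euler on (u,v): u_{n+1} = u_n + h·u', v_{n+1} = v_n + h·v'.
0.000000: (2.000000, -0.440000); f=(-0.440000, -4.860000) → (1.951600, -0.974600)
0.110000: (1.951600, -0.974600); f=(-0.974600, -4.742388) → (1.844394, -1.496263)
(u(0.22), v(0.22)) ≈ (1.8444, -1.4963)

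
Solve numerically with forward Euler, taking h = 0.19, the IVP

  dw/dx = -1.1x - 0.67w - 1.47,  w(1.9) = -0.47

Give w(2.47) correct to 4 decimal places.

Euler: w_{n+1} = w_n + h·f(x_n, w_n).
x=1.900000, w=-0.470000: f=-3.245100 → w ← -0.470000 + 0.19·(-3.245100) = -1.086569
x=2.090000, w=-1.086569: f=-3.040999 → w ← -1.086569 + 0.19·(-3.040999) = -1.664359
x=2.280000, w=-1.664359: f=-2.862880 → w ← -1.664359 + 0.19·(-2.862880) = -2.208306
w(2.47) ≈ -2.2083

-2.2083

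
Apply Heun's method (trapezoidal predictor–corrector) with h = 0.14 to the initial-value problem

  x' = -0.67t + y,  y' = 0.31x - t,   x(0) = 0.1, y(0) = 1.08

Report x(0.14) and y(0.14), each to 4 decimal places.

0.2449, 1.0778

Heun on (x,y): k1 = f(t_n, state_n); k2 = f(t_n + h, state_n + h·k1); state_{n+1} = state_n + (h/2)·(k1 + k2).
0.000000: (0.100000, 1.080000)
  k1 = (1.080000, 0.031000)
  predictor → (0.251200, 1.084340)
  k2 = (0.990540, -0.062128)
  → (0.244938, 1.077821)
(x(0.14), y(0.14)) ≈ (0.2449, 1.0778)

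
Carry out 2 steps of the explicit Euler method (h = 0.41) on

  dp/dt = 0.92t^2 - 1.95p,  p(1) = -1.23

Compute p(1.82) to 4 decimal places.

Euler: p_{n+1} = p_n + h·f(t_n, p_n).
t=1.000000, p=-1.230000: f=3.318500 → p ← -1.230000 + 0.41·3.318500 = 0.130585
t=1.410000, p=0.130585: f=1.574411 → p ← 0.130585 + 0.41·1.574411 = 0.776094
p(1.82) ≈ 0.7761

0.7761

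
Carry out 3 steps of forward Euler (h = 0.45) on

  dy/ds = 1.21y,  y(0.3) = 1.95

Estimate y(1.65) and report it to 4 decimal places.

Euler: y_{n+1} = y_n + h·f(s_n, y_n).
s=0.300000, y=1.950000: f=2.359500 → y ← 1.950000 + 0.45·2.359500 = 3.011775
s=0.750000, y=3.011775: f=3.644248 → y ← 3.011775 + 0.45·3.644248 = 4.651686
s=1.200000, y=4.651686: f=5.628541 → y ← 4.651686 + 0.45·5.628541 = 7.184530
y(1.65) ≈ 7.1845

7.1845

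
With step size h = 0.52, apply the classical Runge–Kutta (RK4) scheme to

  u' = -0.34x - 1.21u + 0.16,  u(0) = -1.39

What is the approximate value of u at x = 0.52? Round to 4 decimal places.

RK4: k1 = f(x_n, u_n); k2 = f(x_n + h/2, u_n + (h/2)·k1); k3 = f(x_n + h/2, u_n + (h/2)·k2); k4 = f(x_n + h, u_n + h·k3); u_{n+1} = u_n + (h/6)·(k1 + 2k2 + 2k3 + k4).
x=0.000000, u=-1.390000:
  k1 = f(0.000000, -1.390000) = 1.841900
  k2 = f(0.260000, -0.911106) = 1.174038
  k3 = f(0.260000, -1.084750) = 1.384148
  k4 = f(0.520000, -0.670243) = 0.794194
  u ← -1.390000 + (0.52/6)·(k1 + 2k2 + 2k3 + k4) = -0.718120
u(0.52) ≈ -0.7181

-0.7181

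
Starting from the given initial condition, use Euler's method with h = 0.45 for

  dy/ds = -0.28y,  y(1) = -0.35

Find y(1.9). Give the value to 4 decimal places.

Euler: y_{n+1} = y_n + h·f(s_n, y_n).
s=1.000000, y=-0.350000: f=0.098000 → y ← -0.350000 + 0.45·0.098000 = -0.305900
s=1.450000, y=-0.305900: f=0.085652 → y ← -0.305900 + 0.45·0.085652 = -0.267357
y(1.9) ≈ -0.2674

-0.2674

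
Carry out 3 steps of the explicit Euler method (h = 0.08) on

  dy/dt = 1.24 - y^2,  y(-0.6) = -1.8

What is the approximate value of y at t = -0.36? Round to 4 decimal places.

Euler: y_{n+1} = y_n + h·f(t_n, y_n).
t=-0.600000, y=-1.800000: f=-2.000000 → y ← -1.800000 + 0.08·(-2.000000) = -1.960000
t=-0.520000, y=-1.960000: f=-2.601600 → y ← -1.960000 + 0.08·(-2.601600) = -2.168128
t=-0.440000, y=-2.168128: f=-3.460779 → y ← -2.168128 + 0.08·(-3.460779) = -2.444990
y(-0.36) ≈ -2.4450

-2.4450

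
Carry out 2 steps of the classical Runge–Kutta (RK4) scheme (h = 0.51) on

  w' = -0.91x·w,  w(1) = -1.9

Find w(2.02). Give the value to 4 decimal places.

RK4: k1 = f(x_n, w_n); k2 = f(x_n + h/2, w_n + (h/2)·k1); k3 = f(x_n + h/2, w_n + (h/2)·k2); k4 = f(x_n + h, w_n + h·k3); w_{n+1} = w_n + (h/6)·(k1 + 2k2 + 2k3 + k4).
x=1.000000, w=-1.900000:
  k1 = f(1.000000, -1.900000) = 1.729000
  k2 = f(1.255000, -1.459105) = 1.666371
  k3 = f(1.255000, -1.475075) = 1.684610
  k4 = f(1.510000, -1.040849) = 1.430231
  w ← -1.900000 + (0.51/6)·(k1 + 2k2 + 2k3 + k4) = -1.061799
x=1.510000, w=-1.061799:
  k1 = f(1.510000, -1.061799) = 1.459018
  k2 = f(1.765000, -0.689749) = 1.107841
  k3 = f(1.765000, -0.779299) = 1.251672
  k4 = f(2.020000, -0.423446) = 0.778379
  w ← -1.061799 + (0.51/6)·(k1 + 2k2 + 2k3 + k4) = -0.470503
w(2.02) ≈ -0.4705

-0.4705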